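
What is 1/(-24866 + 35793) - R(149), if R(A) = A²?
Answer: -242590326/10927 ≈ -22201.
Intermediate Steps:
1/(-24866 + 35793) - R(149) = 1/(-24866 + 35793) - 1*149² = 1/10927 - 1*22201 = 1/10927 - 22201 = -242590326/10927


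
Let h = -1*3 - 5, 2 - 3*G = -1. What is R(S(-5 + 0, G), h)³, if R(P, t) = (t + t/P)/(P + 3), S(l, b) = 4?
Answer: -1000/343 ≈ -2.9155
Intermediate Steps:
G = 1 (G = ⅔ - ⅓*(-1) = ⅔ + ⅓ = 1)
h = -8 (h = -3 - 5 = -8)
R(P, t) = (t + t/P)/(3 + P)
R(S(-5 + 0, G), h)³ = (-8*(1 + 4)/(4*(3 + 4)))³ = (-8*¼*5/7)³ = (-8*¼*⅐*5)³ = (-10/7)³ = -1000/343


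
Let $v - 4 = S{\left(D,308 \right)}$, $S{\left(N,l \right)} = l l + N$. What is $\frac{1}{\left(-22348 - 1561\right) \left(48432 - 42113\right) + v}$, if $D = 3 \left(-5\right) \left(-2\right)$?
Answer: $- \frac{1}{150986073} \approx -6.6231 \cdot 10^{-9}$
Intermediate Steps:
$D = 30$ ($D = \left(-15\right) \left(-2\right) = 30$)
$S{\left(N,l \right)} = N + l^{2}$ ($S{\left(N,l \right)} = l^{2} + N = N + l^{2}$)
$v = 94898$ ($v = 4 + \left(30 + 308^{2}\right) = 4 + \left(30 + 94864\right) = 4 + 94894 = 94898$)
$\frac{1}{\left(-22348 - 1561\right) \left(48432 - 42113\right) + v} = \frac{1}{\left(-22348 - 1561\right) \left(48432 - 42113\right) + 94898} = \frac{1}{\left(-23909\right) 6319 + 94898} = \frac{1}{-151080971 + 94898} = \frac{1}{-150986073} = - \frac{1}{150986073}$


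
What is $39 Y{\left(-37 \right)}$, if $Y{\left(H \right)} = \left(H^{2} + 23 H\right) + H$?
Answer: $18759$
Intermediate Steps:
$Y{\left(H \right)} = H^{2} + 24 H$
$39 Y{\left(-37 \right)} = 39 \left(- 37 \left(24 - 37\right)\right) = 39 \left(\left(-37\right) \left(-13\right)\right) = 39 \cdot 481 = 18759$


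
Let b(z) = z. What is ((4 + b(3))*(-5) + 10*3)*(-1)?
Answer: 5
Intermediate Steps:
((4 + b(3))*(-5) + 10*3)*(-1) = ((4 + 3)*(-5) + 10*3)*(-1) = (7*(-5) + 30)*(-1) = (-35 + 30)*(-1) = -5*(-1) = 5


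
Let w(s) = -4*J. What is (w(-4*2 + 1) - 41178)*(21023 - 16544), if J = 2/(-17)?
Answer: -3135380622/17 ≈ -1.8443e+8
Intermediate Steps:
J = -2/17 (J = 2*(-1/17) = -2/17 ≈ -0.11765)
w(s) = 8/17 (w(s) = -4*(-2/17) = 8/17)
(w(-4*2 + 1) - 41178)*(21023 - 16544) = (8/17 - 41178)*(21023 - 16544) = -700018/17*4479 = -3135380622/17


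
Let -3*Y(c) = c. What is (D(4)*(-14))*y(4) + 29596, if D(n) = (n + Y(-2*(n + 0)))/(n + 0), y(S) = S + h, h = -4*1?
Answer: 29596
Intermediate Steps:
Y(c) = -c/3
h = -4
y(S) = -4 + S (y(S) = S - 4 = -4 + S)
D(n) = 5/3 (D(n) = (n - (-2)*(n + 0)/3)/(n + 0) = (n - (-2)*n/3)/n = (n + 2*n/3)/n = (5*n/3)/n = 5/3)
(D(4)*(-14))*y(4) + 29596 = ((5/3)*(-14))*(-4 + 4) + 29596 = -70/3*0 + 29596 = 0 + 29596 = 29596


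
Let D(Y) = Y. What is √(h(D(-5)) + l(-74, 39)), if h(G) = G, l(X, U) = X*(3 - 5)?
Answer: √143 ≈ 11.958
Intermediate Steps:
l(X, U) = -2*X (l(X, U) = X*(-2) = -2*X)
√(h(D(-5)) + l(-74, 39)) = √(-5 - 2*(-74)) = √(-5 + 148) = √143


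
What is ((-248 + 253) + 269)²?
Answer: 75076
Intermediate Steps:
((-248 + 253) + 269)² = (5 + 269)² = 274² = 75076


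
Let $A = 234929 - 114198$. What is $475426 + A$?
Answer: $596157$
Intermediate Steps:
$A = 120731$
$475426 + A = 475426 + 120731 = 596157$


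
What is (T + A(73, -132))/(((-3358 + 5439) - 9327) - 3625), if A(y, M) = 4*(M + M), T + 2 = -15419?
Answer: 16477/10871 ≈ 1.5157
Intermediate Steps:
T = -15421 (T = -2 - 15419 = -15421)
A(y, M) = 8*M (A(y, M) = 4*(2*M) = 8*M)
(T + A(73, -132))/(((-3358 + 5439) - 9327) - 3625) = (-15421 + 8*(-132))/(((-3358 + 5439) - 9327) - 3625) = (-15421 - 1056)/((2081 - 9327) - 3625) = -16477/(-7246 - 3625) = -16477/(-10871) = -16477*(-1/10871) = 16477/10871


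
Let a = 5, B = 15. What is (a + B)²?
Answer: 400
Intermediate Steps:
(a + B)² = (5 + 15)² = 20² = 400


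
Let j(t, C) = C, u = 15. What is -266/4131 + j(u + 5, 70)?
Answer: 288904/4131 ≈ 69.936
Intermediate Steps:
-266/4131 + j(u + 5, 70) = -266/4131 + 70 = 288904/4131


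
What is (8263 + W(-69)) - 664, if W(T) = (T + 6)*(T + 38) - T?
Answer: 9621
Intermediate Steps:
W(T) = -T + (6 + T)*(38 + T) (W(T) = (6 + T)*(38 + T) - T = -T + (6 + T)*(38 + T))
(8263 + W(-69)) - 664 = (8263 + (228 + (-69)² + 43*(-69))) - 664 = (8263 + (228 + 4761 - 2967)) - 664 = (8263 + 2022) - 664 = 10285 - 664 = 9621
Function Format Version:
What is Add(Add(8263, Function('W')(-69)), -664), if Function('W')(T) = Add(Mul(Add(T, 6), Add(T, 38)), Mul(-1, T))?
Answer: 9621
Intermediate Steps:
Function('W')(T) = Add(Mul(-1, T), Mul(Add(6, T), Add(38, T))) (Function('W')(T) = Add(Mul(Add(6, T), Add(38, T)), Mul(-1, T)) = Add(Mul(-1, T), Mul(Add(6, T), Add(38, T))))
Add(Add(8263, Function('W')(-69)), -664) = Add(Add(8263, Add(228, Pow(-69, 2), Mul(43, -69))), -664) = Add(Add(8263, Add(228, 4761, -2967)), -664) = Add(Add(8263, 2022), -664) = Add(10285, -664) = 9621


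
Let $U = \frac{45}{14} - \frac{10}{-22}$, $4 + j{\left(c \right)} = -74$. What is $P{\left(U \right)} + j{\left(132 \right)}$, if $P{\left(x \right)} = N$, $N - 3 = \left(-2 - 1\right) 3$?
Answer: $-84$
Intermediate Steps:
$j{\left(c \right)} = -78$ ($j{\left(c \right)} = -4 - 74 = -78$)
$U = \frac{565}{154}$ ($U = 45 \cdot \frac{1}{14} - - \frac{5}{11} = \frac{45}{14} + \frac{5}{11} = \frac{565}{154} \approx 3.6688$)
$N = -6$ ($N = 3 + \left(-2 - 1\right) 3 = 3 - 9 = -6$)
$P{\left(x \right)} = -6$
$P{\left(U \right)} + j{\left(132 \right)} = -6 - 78 = -84$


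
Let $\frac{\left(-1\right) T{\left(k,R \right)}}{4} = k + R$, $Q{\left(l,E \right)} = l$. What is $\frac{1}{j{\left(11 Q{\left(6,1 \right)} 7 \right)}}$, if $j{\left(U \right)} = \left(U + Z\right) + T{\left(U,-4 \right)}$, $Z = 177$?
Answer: $- \frac{1}{1193} \approx -0.00083822$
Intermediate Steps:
$T{\left(k,R \right)} = - 4 R - 4 k$ ($T{\left(k,R \right)} = - 4 \left(k + R\right) = - 4 \left(R + k\right) = - 4 R - 4 k$)
$j{\left(U \right)} = 193 - 3 U$ ($j{\left(U \right)} = \left(U + 177\right) - \left(-16 + 4 U\right) = \left(177 + U\right) - \left(-16 + 4 U\right) = 193 - 3 U$)
$\frac{1}{j{\left(11 Q{\left(6,1 \right)} 7 \right)}} = \frac{1}{193 - 3 \cdot 11 \cdot 6 \cdot 7} = \frac{1}{193 - 3 \cdot 66 \cdot 7} = \frac{1}{193 - 1386} = \frac{1}{-1193} = - \frac{1}{1193}$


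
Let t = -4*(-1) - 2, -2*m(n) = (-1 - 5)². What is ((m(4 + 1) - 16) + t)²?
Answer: 1024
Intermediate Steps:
m(n) = -18 (m(n) = -(-1 - 5)²/2 = -½*(-6)² = -½*36 = -18)
t = 2 (t = 4 - 2 = 2)
((m(4 + 1) - 16) + t)² = ((-18 - 16) + 2)² = (-34 + 2)² = (-32)² = 1024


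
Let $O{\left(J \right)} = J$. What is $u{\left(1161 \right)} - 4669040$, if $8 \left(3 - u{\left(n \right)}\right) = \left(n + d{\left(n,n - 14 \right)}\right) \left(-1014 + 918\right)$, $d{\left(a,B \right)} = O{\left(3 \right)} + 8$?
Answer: $-4654973$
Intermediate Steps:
$d{\left(a,B \right)} = 11$ ($d{\left(a,B \right)} = 3 + 8 = 11$)
$u{\left(n \right)} = 135 + 12 n$ ($u{\left(n \right)} = 3 - \frac{\left(n + 11\right) \left(-1014 + 918\right)}{8} = 3 - \frac{\left(11 + n\right) \left(-96\right)}{8} = 3 - \frac{-1056 - 96 n}{8} = 3 + \left(132 + 12 n\right) = 135 + 12 n$)
$u{\left(1161 \right)} - 4669040 = \left(135 + 12 \cdot 1161\right) - 4669040 = \left(135 + 13932\right) - 4669040 = 14067 - 4669040 = -4654973$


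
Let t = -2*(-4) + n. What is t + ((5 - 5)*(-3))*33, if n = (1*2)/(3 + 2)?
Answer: 42/5 ≈ 8.4000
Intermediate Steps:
n = ⅖ (n = 2/5 = 2*(⅕) = ⅖ ≈ 0.40000)
t = 42/5 (t = -2*(-4) + ⅖ = 8 + ⅖ = 42/5 ≈ 8.4000)
t + ((5 - 5)*(-3))*33 = 42/5 + ((5 - 5)*(-3))*33 = 42/5 + (0*(-3))*33 = 42/5 + 0*33 = 42/5 + 0 = 42/5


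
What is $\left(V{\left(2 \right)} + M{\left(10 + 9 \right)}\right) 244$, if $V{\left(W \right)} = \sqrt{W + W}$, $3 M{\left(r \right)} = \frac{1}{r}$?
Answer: $\frac{28060}{57} \approx 492.28$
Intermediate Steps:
$M{\left(r \right)} = \frac{1}{3 r}$
$V{\left(W \right)} = \sqrt{2} \sqrt{W}$ ($V{\left(W \right)} = \sqrt{2 W} = \sqrt{2} \sqrt{W}$)
$\left(V{\left(2 \right)} + M{\left(10 + 9 \right)}\right) 244 = \left(\sqrt{2} \sqrt{2} + \frac{1}{3 \left(10 + 9\right)}\right) 244 = \left(2 + \frac{1}{3 \cdot 19}\right) 244 = \left(2 + \frac{1}{3} \cdot \frac{1}{19}\right) 244 = \left(2 + \frac{1}{57}\right) 244 = \frac{115}{57} \cdot 244 = \frac{28060}{57}$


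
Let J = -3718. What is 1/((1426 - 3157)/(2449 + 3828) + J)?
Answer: -6277/23339617 ≈ -0.00026894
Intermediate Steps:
1/((1426 - 3157)/(2449 + 3828) + J) = 1/((1426 - 3157)/(2449 + 3828) - 3718) = 1/(-1731/6277 - 3718) = 1/(-23339617/6277) = -6277/23339617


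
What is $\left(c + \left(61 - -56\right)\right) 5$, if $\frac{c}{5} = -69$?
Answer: $-1140$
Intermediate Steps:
$c = -345$ ($c = 5 \left(-69\right) = -345$)
$\left(c + \left(61 - -56\right)\right) 5 = \left(-345 + \left(61 - -56\right)\right) 5 = \left(-345 + \left(61 + 56\right)\right) 5 = \left(-345 + 117\right) 5 = \left(-228\right) 5 = -1140$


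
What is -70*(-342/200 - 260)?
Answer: 183197/10 ≈ 18320.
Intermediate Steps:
-70*(-342/200 - 260) = -70*(-342*1/200 - 260) = -70*(-171/100 - 260) = -70*(-26171/100) = 183197/10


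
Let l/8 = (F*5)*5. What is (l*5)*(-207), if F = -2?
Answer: 414000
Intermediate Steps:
l = -400 (l = 8*(-2*5*5) = 8*(-10*5) = 8*(-50) = -400)
(l*5)*(-207) = -400*5*(-207) = -2000*(-207) = 414000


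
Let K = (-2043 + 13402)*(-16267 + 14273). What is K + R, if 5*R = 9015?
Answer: -22648043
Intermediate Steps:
R = 1803 (R = (⅕)*9015 = 1803)
K = -22649846 (K = 11359*(-1994) = -22649846)
K + R = -22649846 + 1803 = -22648043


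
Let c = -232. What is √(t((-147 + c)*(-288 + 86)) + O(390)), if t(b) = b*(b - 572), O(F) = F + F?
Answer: 2*√1454334242 ≈ 76272.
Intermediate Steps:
O(F) = 2*F
t(b) = b*(-572 + b)
√(t((-147 + c)*(-288 + 86)) + O(390)) = √(((-147 - 232)*(-288 + 86))*(-572 + (-147 - 232)*(-288 + 86)) + 2*390) = √((-379*(-202))*(-572 - 379*(-202)) + 780) = √(76558*(-572 + 76558) + 780) = √(76558*75986 + 780) = √(5817336188 + 780) = √5817336968 = 2*√1454334242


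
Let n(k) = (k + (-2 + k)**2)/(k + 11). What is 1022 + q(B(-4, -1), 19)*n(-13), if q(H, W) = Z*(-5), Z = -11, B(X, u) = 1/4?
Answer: -4808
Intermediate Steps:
B(X, u) = 1/4
q(H, W) = 55 (q(H, W) = -11*(-5) = 55)
n(k) = (k + (-2 + k)**2)/(11 + k)
1022 + q(B(-4, -1), 19)*n(-13) = 1022 + 55*((-13 + (-2 - 13)**2)/(11 - 13)) = 1022 + 55*((-13 + (-15)**2)/(-2)) = 1022 + 55*(-(-13 + 225)/2) = 1022 + 55*(-1/2*212) = 1022 + 55*(-106) = 1022 - 5830 = -4808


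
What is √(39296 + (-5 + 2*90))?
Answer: √39471 ≈ 198.67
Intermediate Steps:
√(39296 + (-5 + 2*90)) = √(39296 + (-5 + 180)) = √(39296 + 175) = √39471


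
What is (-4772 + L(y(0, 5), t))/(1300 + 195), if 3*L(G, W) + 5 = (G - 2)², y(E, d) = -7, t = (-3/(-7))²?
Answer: -2848/897 ≈ -3.1750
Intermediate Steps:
t = 9/49 (t = (-3*(-⅐))² = (3/7)² = 9/49 ≈ 0.18367)
L(G, W) = -5/3 + (-2 + G)²/3 (L(G, W) = -5/3 + (G - 2)²/3 = -5/3 + (-2 + G)²/3)
(-4772 + L(y(0, 5), t))/(1300 + 195) = (-4772 + (-5/3 + (-2 - 7)²/3))/(1300 + 195) = (-4772 + (-5/3 + (⅓)*(-9)²))/1495 = (-4772 + (-5/3 + (⅓)*81))*(1/1495) = (-4772 + (-5/3 + 27))*(1/1495) = (-4772 + 76/3)*(1/1495) = -14240/3*1/1495 = -2848/897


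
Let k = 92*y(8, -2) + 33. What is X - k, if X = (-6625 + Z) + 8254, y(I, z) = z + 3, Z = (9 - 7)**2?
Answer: 1508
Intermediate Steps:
Z = 4 (Z = 2**2 = 4)
y(I, z) = 3 + z
k = 125 (k = 92*(3 - 2) + 33 = 92*1 + 33 = 92 + 33 = 125)
X = 1633 (X = (-6625 + 4) + 8254 = -6621 + 8254 = 1633)
X - k = 1633 - 1*125 = 1633 - 125 = 1508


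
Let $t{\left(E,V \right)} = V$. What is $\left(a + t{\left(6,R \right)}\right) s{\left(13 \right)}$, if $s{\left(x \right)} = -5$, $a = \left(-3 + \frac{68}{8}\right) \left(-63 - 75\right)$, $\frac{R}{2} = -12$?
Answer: $3915$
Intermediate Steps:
$R = -24$ ($R = 2 \left(-12\right) = -24$)
$a = -759$ ($a = \left(-3 + 68 \cdot \frac{1}{8}\right) \left(-138\right) = \left(-3 + \frac{17}{2}\right) \left(-138\right) = \frac{11}{2} \left(-138\right) = -759$)
$\left(a + t{\left(6,R \right)}\right) s{\left(13 \right)} = \left(-759 - 24\right) \left(-5\right) = \left(-783\right) \left(-5\right) = 3915$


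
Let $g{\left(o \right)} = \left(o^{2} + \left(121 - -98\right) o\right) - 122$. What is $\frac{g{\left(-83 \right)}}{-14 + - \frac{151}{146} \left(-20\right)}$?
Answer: $- \frac{416465}{244} \approx -1706.8$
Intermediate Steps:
$g{\left(o \right)} = -122 + o^{2} + 219 o$ ($g{\left(o \right)} = \left(o^{2} + \left(121 + 98\right) o\right) - 122 = \left(o^{2} + 219 o\right) - 122 = -122 + o^{2} + 219 o$)
$\frac{g{\left(-83 \right)}}{-14 + - \frac{151}{146} \left(-20\right)} = \frac{-122 + \left(-83\right)^{2} + 219 \left(-83\right)}{-14 + - \frac{151}{146} \left(-20\right)} = \frac{-122 + 6889 - 18177}{-14 + \left(-151\right) \frac{1}{146} \left(-20\right)} = - \frac{11410}{-14 - - \frac{1510}{73}} = - \frac{11410}{-14 + \frac{1510}{73}} = - \frac{11410}{\frac{488}{73}} = \left(-11410\right) \frac{73}{488} = - \frac{416465}{244}$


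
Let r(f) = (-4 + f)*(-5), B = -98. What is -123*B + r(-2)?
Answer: 12084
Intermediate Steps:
r(f) = 20 - 5*f
-123*B + r(-2) = -123*(-98) + (20 - 5*(-2)) = 12054 + (20 + 10) = 12054 + 30 = 12084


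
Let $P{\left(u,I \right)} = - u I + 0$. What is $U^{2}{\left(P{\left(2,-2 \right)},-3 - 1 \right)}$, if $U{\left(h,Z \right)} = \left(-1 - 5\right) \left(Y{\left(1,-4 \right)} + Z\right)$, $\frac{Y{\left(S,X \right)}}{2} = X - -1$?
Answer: $3600$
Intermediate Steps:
$Y{\left(S,X \right)} = 2 + 2 X$ ($Y{\left(S,X \right)} = 2 \left(X - -1\right) = 2 \left(X + 1\right) = 2 \left(1 + X\right) = 2 + 2 X$)
$P{\left(u,I \right)} = - I u$ ($P{\left(u,I \right)} = - I u + 0 = - I u$)
$U{\left(h,Z \right)} = 36 - 6 Z$ ($U{\left(h,Z \right)} = \left(-1 - 5\right) \left(\left(2 + 2 \left(-4\right)\right) + Z\right) = - 6 \left(\left(2 - 8\right) + Z\right) = - 6 \left(-6 + Z\right) = 36 - 6 Z$)
$U^{2}{\left(P{\left(2,-2 \right)},-3 - 1 \right)} = \left(36 - 6 \left(-3 - 1\right)\right)^{2} = \left(36 - -24\right)^{2} = \left(36 + 24\right)^{2} = 60^{2} = 3600$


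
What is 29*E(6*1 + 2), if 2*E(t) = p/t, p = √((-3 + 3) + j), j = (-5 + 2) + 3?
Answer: 0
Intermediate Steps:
j = 0 (j = -3 + 3 = 0)
p = 0 (p = √((-3 + 3) + 0) = √(0 + 0) = √0 = 0)
E(t) = 0 (E(t) = (0/t)/2 = (½)*0 = 0)
29*E(6*1 + 2) = 29*0 = 0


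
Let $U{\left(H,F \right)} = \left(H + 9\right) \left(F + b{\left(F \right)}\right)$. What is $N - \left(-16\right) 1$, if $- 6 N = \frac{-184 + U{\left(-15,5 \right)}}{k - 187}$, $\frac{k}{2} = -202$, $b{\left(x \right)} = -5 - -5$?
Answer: $\frac{28261}{1773} \approx 15.94$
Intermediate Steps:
$b{\left(x \right)} = 0$ ($b{\left(x \right)} = -5 + 5 = 0$)
$U{\left(H,F \right)} = F \left(9 + H\right)$ ($U{\left(H,F \right)} = \left(H + 9\right) \left(F + 0\right) = \left(9 + H\right) F = F \left(9 + H\right)$)
$k = -404$ ($k = 2 \left(-202\right) = -404$)
$N = - \frac{107}{1773}$ ($N = - \frac{\left(-184 + 5 \left(9 - 15\right)\right) \frac{1}{-404 - 187}}{6} = - \frac{\left(-184 + 5 \left(-6\right)\right) \frac{1}{-591}}{6} = - \frac{\left(-184 - 30\right) \left(- \frac{1}{591}\right)}{6} = - \frac{\left(-214\right) \left(- \frac{1}{591}\right)}{6} = \left(- \frac{1}{6}\right) \frac{214}{591} = - \frac{107}{1773} \approx -0.06035$)
$N - \left(-16\right) 1 = - \frac{107}{1773} - \left(-16\right) 1 = - \frac{107}{1773} - -16 = - \frac{107}{1773} + 16 = \frac{28261}{1773}$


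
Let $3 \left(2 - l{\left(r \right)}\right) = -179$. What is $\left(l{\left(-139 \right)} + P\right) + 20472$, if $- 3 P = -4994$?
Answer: $\frac{66595}{3} \approx 22198.0$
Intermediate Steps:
$P = \frac{4994}{3}$ ($P = \left(- \frac{1}{3}\right) \left(-4994\right) = \frac{4994}{3} \approx 1664.7$)
$l{\left(r \right)} = \frac{185}{3}$ ($l{\left(r \right)} = 2 - - \frac{179}{3} = 2 + \frac{179}{3} = \frac{185}{3}$)
$\left(l{\left(-139 \right)} + P\right) + 20472 = \left(\frac{185}{3} + \frac{4994}{3}\right) + 20472 = \frac{5179}{3} + 20472 = \frac{66595}{3}$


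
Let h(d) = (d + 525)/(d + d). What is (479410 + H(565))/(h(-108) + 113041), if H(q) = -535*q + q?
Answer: 12794400/8138813 ≈ 1.5720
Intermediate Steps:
h(d) = (525 + d)/(2*d) (h(d) = (525 + d)/((2*d)) = (525 + d)*(1/(2*d)) = (525 + d)/(2*d))
H(q) = -534*q
(479410 + H(565))/(h(-108) + 113041) = (479410 - 534*565)/((1/2)*(525 - 108)/(-108) + 113041) = (479410 - 301710)/((1/2)*(-1/108)*417 + 113041) = 177700/(-139/72 + 113041) = 177700/(8138813/72) = 177700*(72/8138813) = 12794400/8138813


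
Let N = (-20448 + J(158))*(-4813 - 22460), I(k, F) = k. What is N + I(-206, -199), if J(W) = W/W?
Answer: 557650825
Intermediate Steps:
J(W) = 1
N = 557651031 (N = (-20448 + 1)*(-4813 - 22460) = -20447*(-27273) = 557651031)
N + I(-206, -199) = 557651031 - 206 = 557650825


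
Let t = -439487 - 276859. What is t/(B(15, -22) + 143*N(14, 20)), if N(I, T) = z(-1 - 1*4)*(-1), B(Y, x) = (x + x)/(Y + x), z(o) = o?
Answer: -32774/33 ≈ -993.15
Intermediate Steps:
B(Y, x) = 2*x/(Y + x) (B(Y, x) = (2*x)/(Y + x) = 2*x/(Y + x))
N(I, T) = 5 (N(I, T) = (-1 - 1*4)*(-1) = (-1 - 4)*(-1) = -5*(-1) = 5)
t = -716346
t/(B(15, -22) + 143*N(14, 20)) = -716346/(2*(-22)/(15 - 22) + 143*5) = -716346/(2*(-22)/(-7) + 715) = -716346/(2*(-22)*(-⅐) + 715) = -716346/(44/7 + 715) = -716346/5049/7 = -716346*7/5049 = -32774/33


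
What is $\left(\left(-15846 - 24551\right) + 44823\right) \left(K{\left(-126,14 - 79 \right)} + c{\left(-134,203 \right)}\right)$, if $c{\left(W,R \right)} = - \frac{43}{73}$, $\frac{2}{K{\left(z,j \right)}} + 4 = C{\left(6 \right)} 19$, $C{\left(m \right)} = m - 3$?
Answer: $- \frac{9440658}{3869} \approx -2440.1$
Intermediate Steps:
$C{\left(m \right)} = -3 + m$ ($C{\left(m \right)} = m - 3 = -3 + m$)
$K{\left(z,j \right)} = \frac{2}{53}$ ($K{\left(z,j \right)} = \frac{2}{-4 + \left(-3 + 6\right) 19} = \frac{2}{-4 + 3 \cdot 19} = \frac{2}{-4 + 57} = \frac{2}{53}$)
$c{\left(W,R \right)} = - \frac{43}{73}$ ($c{\left(W,R \right)} = \left(-43\right) \frac{1}{73} = - \frac{43}{73}$)
$\left(\left(-15846 - 24551\right) + 44823\right) \left(K{\left(-126,14 - 79 \right)} + c{\left(-134,203 \right)}\right) = \left(\left(-15846 - 24551\right) + 44823\right) \left(\frac{2}{53} - \frac{43}{73}\right) = \left(-40397 + 44823\right) \left(- \frac{2133}{3869}\right) = 4426 \left(- \frac{2133}{3869}\right) = - \frac{9440658}{3869}$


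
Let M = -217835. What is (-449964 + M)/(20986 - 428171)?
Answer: 667799/407185 ≈ 1.6400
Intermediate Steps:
(-449964 + M)/(20986 - 428171) = (-449964 - 217835)/(20986 - 428171) = -667799/(-407185) = -667799*(-1/407185) = 667799/407185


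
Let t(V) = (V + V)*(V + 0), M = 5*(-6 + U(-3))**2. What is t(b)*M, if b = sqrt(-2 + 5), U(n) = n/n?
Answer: 750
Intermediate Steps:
U(n) = 1
b = sqrt(3) ≈ 1.7320
M = 125 (M = 5*(-6 + 1)**2 = 5*(-5)**2 = 5*25 = 125)
t(V) = 2*V**2 (t(V) = (2*V)*V = 2*V**2)
t(b)*M = (2*(sqrt(3))**2)*125 = (2*3)*125 = 6*125 = 750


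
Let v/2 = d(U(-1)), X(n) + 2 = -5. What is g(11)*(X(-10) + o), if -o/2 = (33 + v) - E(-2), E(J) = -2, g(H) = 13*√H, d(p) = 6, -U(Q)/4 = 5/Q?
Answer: -1313*√11 ≈ -4354.7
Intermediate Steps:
U(Q) = -20/Q
X(n) = -7 (X(n) = -2 - 5 = -7)
v = 12 (v = 2*6 = 12)
o = -94 (o = -2*((33 + 12) - 1*(-2)) = -2*(45 + 2) = -2*47 = -94)
g(11)*(X(-10) + o) = (13*√11)*(-7 - 94) = (13*√11)*(-101) = -1313*√11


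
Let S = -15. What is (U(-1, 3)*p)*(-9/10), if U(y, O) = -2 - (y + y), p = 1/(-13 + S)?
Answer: 0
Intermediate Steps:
p = -1/28 (p = 1/(-13 - 15) = 1/(-28) = -1/28 ≈ -0.035714)
U(y, O) = -2 - 2*y
(U(-1, 3)*p)*(-9/10) = ((-2 - 2*(-1))*(-1/28))*(-9/10) = ((-2 + 2)*(-1/28))*(-9*⅒) = (0*(-1/28))*(-9/10) = 0*(-9/10) = 0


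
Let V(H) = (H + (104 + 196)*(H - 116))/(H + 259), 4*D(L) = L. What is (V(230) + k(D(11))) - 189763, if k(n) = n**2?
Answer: -1484095663/7824 ≈ -1.8969e+5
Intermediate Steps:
D(L) = L/4
V(H) = (-34800 + 301*H)/(259 + H) (V(H) = (H + 300*(-116 + H))/(259 + H) = (H + (-34800 + 300*H))/(259 + H) = (-34800 + 301*H)/(259 + H))
(V(230) + k(D(11))) - 189763 = ((-34800 + 301*230)/(259 + 230) + ((1/4)*11)**2) - 189763 = ((-34800 + 69230)/489 + (11/4)**2) - 189763 = ((1/489)*34430 + 121/16) - 189763 = (34430/489 + 121/16) - 189763 = 610049/7824 - 189763 = -1484095663/7824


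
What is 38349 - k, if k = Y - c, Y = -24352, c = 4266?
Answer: 66967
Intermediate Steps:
k = -28618 (k = -24352 - 1*4266 = -24352 - 4266 = -28618)
38349 - k = 38349 - 1*(-28618) = 38349 + 28618 = 66967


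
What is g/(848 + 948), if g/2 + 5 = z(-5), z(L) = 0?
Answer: -5/898 ≈ -0.0055679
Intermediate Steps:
g = -10 (g = -10 + 2*0 = -10 + 0 = -10)
g/(848 + 948) = -10/(848 + 948) = -10/1796 = -10*1/1796 = -5/898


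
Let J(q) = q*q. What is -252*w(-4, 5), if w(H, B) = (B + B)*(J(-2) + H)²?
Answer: 0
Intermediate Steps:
J(q) = q²
w(H, B) = 2*B*(4 + H)² (w(H, B) = (B + B)*((-2)² + H)² = (2*B)*(4 + H)² = 2*B*(4 + H)²)
-252*w(-4, 5) = -504*5*(4 - 4)² = -504*5*0² = -504*5*0 = -252*0 = 0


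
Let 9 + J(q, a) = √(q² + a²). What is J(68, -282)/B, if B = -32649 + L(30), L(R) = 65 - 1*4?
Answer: 9/32588 - √21037/16294 ≈ -0.0086253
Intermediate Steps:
L(R) = 61 (L(R) = 65 - 4 = 61)
J(q, a) = -9 + √(a² + q²) (J(q, a) = -9 + √(q² + a²) = -9 + √(a² + q²))
B = -32588 (B = -32649 + 61 = -32588)
J(68, -282)/B = (-9 + √((-282)² + 68²))/(-32588) = (-9 + √(79524 + 4624))*(-1/32588) = (-9 + √84148)*(-1/32588) = (-9 + 2*√21037)*(-1/32588) = 9/32588 - √21037/16294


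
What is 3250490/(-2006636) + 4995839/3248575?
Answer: -267315082073/3259353771850 ≈ -0.082015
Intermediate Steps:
3250490/(-2006636) + 4995839/3248575 = 3250490*(-1/2006636) + 4995839*(1/3248575) = -1625245/1003318 + 4995839/3248575 = -267315082073/3259353771850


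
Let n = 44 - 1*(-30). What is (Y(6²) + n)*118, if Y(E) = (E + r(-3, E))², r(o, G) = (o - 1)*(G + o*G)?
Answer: 12395900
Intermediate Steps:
r(o, G) = (-1 + o)*(G + G*o)
Y(E) = 81*E² (Y(E) = (E + E*(-1 + (-3)²))² = (E + E*(-1 + 9))² = (E + E*8)² = (E + 8*E)² = (9*E)² = 81*E²)
n = 74 (n = 44 + 30 = 74)
(Y(6²) + n)*118 = (81*(6²)² + 74)*118 = (81*36² + 74)*118 = (81*1296 + 74)*118 = (104976 + 74)*118 = 105050*118 = 12395900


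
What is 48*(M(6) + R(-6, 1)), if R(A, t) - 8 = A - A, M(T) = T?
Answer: 672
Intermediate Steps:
R(A, t) = 8 (R(A, t) = 8 + (A - A) = 8 + 0 = 8)
48*(M(6) + R(-6, 1)) = 48*(6 + 8) = 48*14 = 672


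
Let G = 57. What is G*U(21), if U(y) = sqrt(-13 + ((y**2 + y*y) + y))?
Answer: 57*sqrt(890) ≈ 1700.5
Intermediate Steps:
U(y) = sqrt(-13 + y + 2*y**2) (U(y) = sqrt(-13 + ((y**2 + y**2) + y)) = sqrt(-13 + (2*y**2 + y)) = sqrt(-13 + (y + 2*y**2)) = sqrt(-13 + y + 2*y**2))
G*U(21) = 57*sqrt(-13 + 21 + 2*21**2) = 57*sqrt(-13 + 21 + 2*441) = 57*sqrt(-13 + 21 + 882) = 57*sqrt(890)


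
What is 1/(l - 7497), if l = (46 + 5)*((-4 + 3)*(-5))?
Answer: -1/7242 ≈ -0.00013808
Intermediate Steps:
l = 255 (l = 51*(-1*(-5)) = 51*5 = 255)
1/(l - 7497) = 1/(255 - 7497) = 1/(-7242) = -1/7242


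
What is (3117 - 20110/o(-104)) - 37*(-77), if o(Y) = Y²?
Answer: 32254073/5408 ≈ 5964.1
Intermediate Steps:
(3117 - 20110/o(-104)) - 37*(-77) = (3117 - 20110/((-104)²)) - 37*(-77) = (3117 - 20110/10816) + 2849 = (3117 - 20110*1/10816) + 2849 = (3117 - 10055/5408) + 2849 = 16846681/5408 + 2849 = 32254073/5408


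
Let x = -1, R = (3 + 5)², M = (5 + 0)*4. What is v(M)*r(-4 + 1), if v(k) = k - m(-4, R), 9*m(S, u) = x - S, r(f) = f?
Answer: -59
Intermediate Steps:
M = 20 (M = 5*4 = 20)
R = 64 (R = 8² = 64)
m(S, u) = -⅑ - S/9 (m(S, u) = (-1 - S)/9 = -⅑ - S/9)
v(k) = -⅓ + k (v(k) = k - (-⅑ - ⅑*(-4)) = k - (-⅑ + 4/9) = k - 1*⅓ = k - ⅓ = -⅓ + k)
v(M)*r(-4 + 1) = (-⅓ + 20)*(-4 + 1) = (59/3)*(-3) = -59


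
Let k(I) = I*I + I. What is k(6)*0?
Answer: 0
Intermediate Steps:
k(I) = I + I² (k(I) = I² + I = I + I²)
k(6)*0 = (6*(1 + 6))*0 = (6*7)*0 = 42*0 = 0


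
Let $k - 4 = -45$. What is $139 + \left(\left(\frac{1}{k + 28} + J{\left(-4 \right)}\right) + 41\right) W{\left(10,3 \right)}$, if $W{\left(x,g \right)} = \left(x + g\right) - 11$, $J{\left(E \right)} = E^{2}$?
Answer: $\frac{3287}{13} \approx 252.85$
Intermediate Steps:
$k = -41$ ($k = 4 - 45 = -41$)
$W{\left(x,g \right)} = -11 + g + x$ ($W{\left(x,g \right)} = \left(g + x\right) - 11 = -11 + g + x$)
$139 + \left(\left(\frac{1}{k + 28} + J{\left(-4 \right)}\right) + 41\right) W{\left(10,3 \right)} = 139 + \left(\left(\frac{1}{-41 + 28} + \left(-4\right)^{2}\right) + 41\right) \left(-11 + 3 + 10\right) = 139 + \left(\left(\frac{1}{-13} + 16\right) + 41\right) 2 = 139 + \left(\left(- \frac{1}{13} + 16\right) + 41\right) 2 = 139 + \left(\frac{207}{13} + 41\right) 2 = 139 + \frac{740}{13} \cdot 2 = 139 + \frac{1480}{13} = \frac{3287}{13}$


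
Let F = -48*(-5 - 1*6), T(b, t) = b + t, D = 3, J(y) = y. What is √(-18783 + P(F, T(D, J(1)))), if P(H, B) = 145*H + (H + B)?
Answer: √58309 ≈ 241.47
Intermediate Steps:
F = 528 (F = -48*(-5 - 6) = -48*(-11) = 528)
P(H, B) = B + 146*H (P(H, B) = 145*H + (B + H) = B + 146*H)
√(-18783 + P(F, T(D, J(1)))) = √(-18783 + ((3 + 1) + 146*528)) = √(-18783 + (4 + 77088)) = √(-18783 + 77092) = √58309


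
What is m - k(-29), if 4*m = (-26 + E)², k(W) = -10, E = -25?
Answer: 2641/4 ≈ 660.25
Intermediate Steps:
m = 2601/4 (m = (-26 - 25)²/4 = (¼)*(-51)² = (¼)*2601 = 2601/4 ≈ 650.25)
m - k(-29) = 2601/4 - 1*(-10) = 2601/4 + 10 = 2641/4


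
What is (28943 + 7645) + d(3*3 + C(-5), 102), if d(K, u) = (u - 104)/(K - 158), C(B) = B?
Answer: 2817277/77 ≈ 36588.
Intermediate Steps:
d(K, u) = (-104 + u)/(-158 + K)
(28943 + 7645) + d(3*3 + C(-5), 102) = (28943 + 7645) + (-104 + 102)/(-158 + (3*3 - 5)) = 36588 - 2/(-158 + (9 - 5)) = 36588 - 2/(-158 + 4) = 36588 - 2/(-154) = 36588 - 1/154*(-2) = 36588 + 1/77 = 2817277/77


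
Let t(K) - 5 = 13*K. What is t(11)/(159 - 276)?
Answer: -148/117 ≈ -1.2650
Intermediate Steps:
t(K) = 5 + 13*K
t(11)/(159 - 276) = (5 + 13*11)/(159 - 276) = (5 + 143)/(-117) = -1/117*148 = -148/117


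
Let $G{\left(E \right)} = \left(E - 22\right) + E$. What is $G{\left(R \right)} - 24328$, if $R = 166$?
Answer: $-24018$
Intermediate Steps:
$G{\left(E \right)} = -22 + 2 E$ ($G{\left(E \right)} = \left(-22 + E\right) + E = -22 + 2 E$)
$G{\left(R \right)} - 24328 = \left(-22 + 2 \cdot 166\right) - 24328 = \left(-22 + 332\right) - 24328 = 310 - 24328 = -24018$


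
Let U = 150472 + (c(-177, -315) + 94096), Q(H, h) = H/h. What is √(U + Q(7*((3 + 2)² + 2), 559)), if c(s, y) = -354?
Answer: √76312340585/559 ≈ 494.18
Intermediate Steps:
U = 244214 (U = 150472 + (-354 + 94096) = 150472 + 93742 = 244214)
√(U + Q(7*((3 + 2)² + 2), 559)) = √(244214 + (7*((3 + 2)² + 2))/559) = √(244214 + (7*(5² + 2))*(1/559)) = √(244214 + (7*(25 + 2))*(1/559)) = √(244214 + (7*27)*(1/559)) = √(244214 + 189*(1/559)) = √(244214 + 189/559) = √(136515815/559) = √76312340585/559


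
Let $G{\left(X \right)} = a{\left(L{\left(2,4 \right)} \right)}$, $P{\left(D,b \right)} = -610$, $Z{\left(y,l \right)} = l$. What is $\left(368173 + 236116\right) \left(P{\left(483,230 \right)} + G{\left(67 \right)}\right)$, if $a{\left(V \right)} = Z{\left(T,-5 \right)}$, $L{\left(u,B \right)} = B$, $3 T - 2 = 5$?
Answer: $-371637735$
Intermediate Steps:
$T = \frac{7}{3}$ ($T = \frac{2}{3} + \frac{1}{3} \cdot 5 = \frac{2}{3} + \frac{5}{3} = \frac{7}{3} \approx 2.3333$)
$a{\left(V \right)} = -5$
$G{\left(X \right)} = -5$
$\left(368173 + 236116\right) \left(P{\left(483,230 \right)} + G{\left(67 \right)}\right) = \left(368173 + 236116\right) \left(-610 - 5\right) = 604289 \left(-615\right) = -371637735$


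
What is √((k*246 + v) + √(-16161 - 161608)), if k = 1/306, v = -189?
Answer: √(-489498 + 2601*I*√177769)/51 ≈ 11.695 + 18.027*I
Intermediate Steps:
k = 1/306 ≈ 0.0032680
√((k*246 + v) + √(-16161 - 161608)) = √(((1/306)*246 - 189) + √(-16161 - 161608)) = √((41/51 - 189) + √(-177769)) = √(-9598/51 + I*√177769)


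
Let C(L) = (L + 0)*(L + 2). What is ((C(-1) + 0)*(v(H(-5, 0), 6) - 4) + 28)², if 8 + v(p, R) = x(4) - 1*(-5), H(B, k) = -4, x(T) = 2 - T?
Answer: 1369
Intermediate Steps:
v(p, R) = -5 (v(p, R) = -8 + ((2 - 1*4) - 1*(-5)) = -8 + ((2 - 4) + 5) = -8 + (-2 + 5) = -8 + 3 = -5)
C(L) = L*(2 + L)
((C(-1) + 0)*(v(H(-5, 0), 6) - 4) + 28)² = ((-(2 - 1) + 0)*(-5 - 4) + 28)² = ((-1*1 + 0)*(-9) + 28)² = ((-1 + 0)*(-9) + 28)² = (-1*(-9) + 28)² = (9 + 28)² = 37² = 1369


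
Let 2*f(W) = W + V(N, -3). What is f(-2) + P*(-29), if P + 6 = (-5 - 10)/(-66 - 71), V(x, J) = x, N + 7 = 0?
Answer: 45573/274 ≈ 166.32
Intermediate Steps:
N = -7 (N = -7 + 0 = -7)
P = -807/137 (P = -6 + (-5 - 10)/(-66 - 71) = -6 - 15/(-137) = -6 - 15*(-1/137) = -6 + 15/137 = -807/137 ≈ -5.8905)
f(W) = -7/2 + W/2 (f(W) = (W - 7)/2 = (-7 + W)/2 = -7/2 + W/2)
f(-2) + P*(-29) = (-7/2 + (½)*(-2)) - 807/137*(-29) = (-7/2 - 1) + 23403/137 = -9/2 + 23403/137 = 45573/274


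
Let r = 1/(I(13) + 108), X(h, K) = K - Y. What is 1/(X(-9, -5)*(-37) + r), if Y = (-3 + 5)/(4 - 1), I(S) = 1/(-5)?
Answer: 1617/339046 ≈ 0.0047693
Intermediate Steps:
I(S) = -⅕
Y = ⅔ (Y = 2/3 = 2*(⅓) = ⅔ ≈ 0.66667)
X(h, K) = -⅔ + K (X(h, K) = K - 1*⅔ = K - ⅔ = -⅔ + K)
r = 5/539 (r = 1/(-⅕ + 108) = 1/(539/5) = 5/539 ≈ 0.0092764)
1/(X(-9, -5)*(-37) + r) = 1/((-⅔ - 5)*(-37) + 5/539) = 1/(-17/3*(-37) + 5/539) = 1/(629/3 + 5/539) = 1/(339046/1617) = 1617/339046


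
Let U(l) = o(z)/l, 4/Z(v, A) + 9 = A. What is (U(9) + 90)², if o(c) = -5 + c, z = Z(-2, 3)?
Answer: 5822569/729 ≈ 7987.1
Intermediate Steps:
Z(v, A) = 4/(-9 + A)
z = -⅔ (z = 4/(-9 + 3) = 4/(-6) = 4*(-⅙) = -⅔ ≈ -0.66667)
U(l) = -17/(3*l) (U(l) = (-5 - ⅔)/l = -17/(3*l))
(U(9) + 90)² = (-17/3/9 + 90)² = (-17/3*⅑ + 90)² = (-17/27 + 90)² = (2413/27)² = 5822569/729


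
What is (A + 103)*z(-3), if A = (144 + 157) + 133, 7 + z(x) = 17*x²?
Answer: 78402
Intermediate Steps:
z(x) = -7 + 17*x²
A = 434 (A = 301 + 133 = 434)
(A + 103)*z(-3) = (434 + 103)*(-7 + 17*(-3)²) = 537*(-7 + 17*9) = 537*(-7 + 153) = 537*146 = 78402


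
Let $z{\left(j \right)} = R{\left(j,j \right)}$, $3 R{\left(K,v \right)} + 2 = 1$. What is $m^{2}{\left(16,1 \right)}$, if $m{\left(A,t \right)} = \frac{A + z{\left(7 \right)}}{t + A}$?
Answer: $\frac{2209}{2601} \approx 0.84929$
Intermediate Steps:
$R{\left(K,v \right)} = - \frac{1}{3}$ ($R{\left(K,v \right)} = - \frac{2}{3} + \frac{1}{3} \cdot 1 = - \frac{2}{3} + \frac{1}{3} = - \frac{1}{3}$)
$z{\left(j \right)} = - \frac{1}{3}$
$m{\left(A,t \right)} = \frac{- \frac{1}{3} + A}{A + t}$ ($m{\left(A,t \right)} = \frac{A - \frac{1}{3}}{t + A} = \frac{- \frac{1}{3} + A}{A + t}$)
$m^{2}{\left(16,1 \right)} = \left(\frac{- \frac{1}{3} + 16}{16 + 1}\right)^{2} = \left(\frac{1}{17} \cdot \frac{47}{3}\right)^{2} = \left(\frac{47}{51}\right)^{2} = \frac{2209}{2601}$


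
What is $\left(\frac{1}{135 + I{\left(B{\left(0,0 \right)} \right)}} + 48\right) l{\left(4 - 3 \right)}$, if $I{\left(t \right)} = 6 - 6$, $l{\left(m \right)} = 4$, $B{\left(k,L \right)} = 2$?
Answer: $\frac{25924}{135} \approx 192.03$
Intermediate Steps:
$I{\left(t \right)} = 0$
$\left(\frac{1}{135 + I{\left(B{\left(0,0 \right)} \right)}} + 48\right) l{\left(4 - 3 \right)} = \left(\frac{1}{135 + 0} + 48\right) 4 = \left(\frac{1}{135} + 48\right) 4 = \frac{6481}{135} \cdot 4 = \frac{25924}{135}$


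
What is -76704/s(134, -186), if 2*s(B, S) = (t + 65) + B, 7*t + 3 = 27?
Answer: -1073856/1417 ≈ -757.84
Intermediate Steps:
t = 24/7 (t = -3/7 + (1/7)*27 = -3/7 + 27/7 = 24/7 ≈ 3.4286)
s(B, S) = 479/14 + B/2 (s(B, S) = ((24/7 + 65) + B)/2 = (479/7 + B)/2 = 479/14 + B/2)
-76704/s(134, -186) = -76704/(479/14 + (1/2)*134) = -76704/(479/14 + 67) = -76704/1417/14 = -76704*14/1417 = -1073856/1417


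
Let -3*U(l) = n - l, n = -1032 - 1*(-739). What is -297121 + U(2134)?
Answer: -296312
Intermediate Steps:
n = -293 (n = -1032 + 739 = -293)
U(l) = 293/3 + l/3 (U(l) = -(-293 - l)/3 = 293/3 + l/3)
-297121 + U(2134) = -297121 + (293/3 + (1/3)*2134) = -297121 + (293/3 + 2134/3) = -297121 + 809 = -296312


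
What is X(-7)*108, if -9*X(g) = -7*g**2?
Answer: 4116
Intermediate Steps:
X(g) = 7*g**2/9 (X(g) = -(-7)*g**2/9 = 7*g**2/9)
X(-7)*108 = ((7/9)*(-7)**2)*108 = ((7/9)*49)*108 = (343/9)*108 = 4116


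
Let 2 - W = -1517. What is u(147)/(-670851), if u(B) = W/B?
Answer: -31/2012553 ≈ -1.5403e-5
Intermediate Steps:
W = 1519 (W = 2 - 1*(-1517) = 2 + 1517 = 1519)
u(B) = 1519/B
u(147)/(-670851) = (1519/147)/(-670851) = (1519*(1/147))*(-1/670851) = (31/3)*(-1/670851) = -31/2012553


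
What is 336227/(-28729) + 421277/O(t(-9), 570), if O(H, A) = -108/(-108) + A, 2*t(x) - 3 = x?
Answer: 11910881316/16404259 ≈ 726.08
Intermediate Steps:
t(x) = 3/2 + x/2
O(H, A) = 1 + A (O(H, A) = -108*(-1/108) + A = 1 + A)
336227/(-28729) + 421277/O(t(-9), 570) = 336227/(-28729) + 421277/(1 + 570) = 336227*(-1/28729) + 421277/571 = -336227/28729 + 421277*(1/571) = -336227/28729 + 421277/571 = 11910881316/16404259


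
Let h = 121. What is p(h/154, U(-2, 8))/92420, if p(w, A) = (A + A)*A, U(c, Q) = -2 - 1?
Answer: 9/46210 ≈ 0.00019476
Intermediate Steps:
U(c, Q) = -3
p(w, A) = 2*A**2 (p(w, A) = (2*A)*A = 2*A**2)
p(h/154, U(-2, 8))/92420 = (2*(-3)**2)/92420 = (2*9)*(1/92420) = 18*(1/92420) = 9/46210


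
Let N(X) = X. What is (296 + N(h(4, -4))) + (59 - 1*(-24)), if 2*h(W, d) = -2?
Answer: 378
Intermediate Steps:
h(W, d) = -1 (h(W, d) = (1/2)*(-2) = -1)
(296 + N(h(4, -4))) + (59 - 1*(-24)) = (296 - 1) + (59 - 1*(-24)) = 295 + (59 + 24) = 295 + 83 = 378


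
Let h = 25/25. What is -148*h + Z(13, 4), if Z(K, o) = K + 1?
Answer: -134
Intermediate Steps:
Z(K, o) = 1 + K
h = 1 (h = 25*(1/25) = 1)
-148*h + Z(13, 4) = -148*1 + (1 + 13) = -148 + 14 = -134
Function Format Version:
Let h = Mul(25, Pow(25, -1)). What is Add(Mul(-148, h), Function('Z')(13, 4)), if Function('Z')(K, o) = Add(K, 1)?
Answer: -134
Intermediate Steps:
Function('Z')(K, o) = Add(1, K)
h = 1 (h = Mul(25, Rational(1, 25)) = 1)
Add(Mul(-148, h), Function('Z')(13, 4)) = Add(Mul(-148, 1), Add(1, 13)) = Add(-148, 14) = -134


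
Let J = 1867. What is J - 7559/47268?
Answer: 88241797/47268 ≈ 1866.8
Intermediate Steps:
J - 7559/47268 = 1867 - 7559/47268 = 88241797/47268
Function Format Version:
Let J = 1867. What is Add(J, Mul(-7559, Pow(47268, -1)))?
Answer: Rational(88241797, 47268) ≈ 1866.8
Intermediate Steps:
Add(J, Mul(-7559, Pow(47268, -1))) = Add(1867, Mul(-7559, Pow(47268, -1))) = Add(1867, Mul(-7559, Rational(1, 47268))) = Add(1867, Rational(-7559, 47268)) = Rational(88241797, 47268)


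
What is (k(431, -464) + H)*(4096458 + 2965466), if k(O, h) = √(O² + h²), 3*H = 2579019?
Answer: 6070945390852 + 7061924*√401057 ≈ 6.0754e+12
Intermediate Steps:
H = 859673 (H = (⅓)*2579019 = 859673)
(k(431, -464) + H)*(4096458 + 2965466) = (√(431² + (-464)²) + 859673)*(4096458 + 2965466) = (√(185761 + 215296) + 859673)*7061924 = (√401057 + 859673)*7061924 = (859673 + √401057)*7061924 = 6070945390852 + 7061924*√401057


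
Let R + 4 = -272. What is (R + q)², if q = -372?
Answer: 419904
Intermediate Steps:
R = -276 (R = -4 - 272 = -276)
(R + q)² = (-276 - 372)² = (-648)² = 419904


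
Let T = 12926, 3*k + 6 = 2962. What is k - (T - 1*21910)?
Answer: 29908/3 ≈ 9969.3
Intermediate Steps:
k = 2956/3 (k = -2 + (⅓)*2962 = -2 + 2962/3 = 2956/3 ≈ 985.33)
k - (T - 1*21910) = 2956/3 - (12926 - 1*21910) = 2956/3 - (12926 - 21910) = 2956/3 - 1*(-8984) = 2956/3 + 8984 = 29908/3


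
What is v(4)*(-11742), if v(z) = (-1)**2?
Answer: -11742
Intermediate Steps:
v(z) = 1
v(4)*(-11742) = 1*(-11742) = -11742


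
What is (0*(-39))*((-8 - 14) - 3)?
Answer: 0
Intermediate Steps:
(0*(-39))*((-8 - 14) - 3) = 0*(-22 - 3) = 0*(-25) = 0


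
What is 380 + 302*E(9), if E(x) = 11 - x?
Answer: 984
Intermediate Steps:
380 + 302*E(9) = 380 + 302*(11 - 1*9) = 380 + 302*(11 - 9) = 380 + 302*2 = 380 + 604 = 984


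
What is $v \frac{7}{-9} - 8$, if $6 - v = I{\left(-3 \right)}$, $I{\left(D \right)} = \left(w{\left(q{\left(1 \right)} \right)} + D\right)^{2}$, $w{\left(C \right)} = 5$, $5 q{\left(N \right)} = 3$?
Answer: $- \frac{86}{9} \approx -9.5556$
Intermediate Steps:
$q{\left(N \right)} = \frac{3}{5}$ ($q{\left(N \right)} = \frac{1}{5} \cdot 3 = \frac{3}{5}$)
$I{\left(D \right)} = \left(5 + D\right)^{2}$
$v = 2$ ($v = 6 - \left(5 - 3\right)^{2} = 6 - 2^{2} = 6 - 4 = 2$)
$v \frac{7}{-9} - 8 = 2 \frac{7}{-9} - 8 = 2 \cdot 7 \left(- \frac{1}{9}\right) - 8 = 2 \left(- \frac{7}{9}\right) - 8 = - \frac{14}{9} - 8 = - \frac{86}{9}$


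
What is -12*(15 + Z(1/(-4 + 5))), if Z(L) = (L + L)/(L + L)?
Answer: -192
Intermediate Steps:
Z(L) = 1 (Z(L) = (2*L)/((2*L)) = (2*L)*(1/(2*L)) = 1)
-12*(15 + Z(1/(-4 + 5))) = -12*(15 + 1) = -12*16 = -192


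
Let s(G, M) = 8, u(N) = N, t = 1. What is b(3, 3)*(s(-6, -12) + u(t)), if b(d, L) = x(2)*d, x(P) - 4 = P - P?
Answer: 108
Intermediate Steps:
x(P) = 4 (x(P) = 4 + (P - P) = 4 + 0 = 4)
b(d, L) = 4*d
b(3, 3)*(s(-6, -12) + u(t)) = (4*3)*(8 + 1) = 12*9 = 108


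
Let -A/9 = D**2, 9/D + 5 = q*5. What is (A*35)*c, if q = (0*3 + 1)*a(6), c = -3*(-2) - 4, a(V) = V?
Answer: -10206/125 ≈ -81.648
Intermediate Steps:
c = 2 (c = 6 - 4 = 2)
q = 6 (q = (0*3 + 1)*6 = (0 + 1)*6 = 1*6 = 6)
D = 9/25 (D = 9/(-5 + 6*5) = 9/(-5 + 30) = 9/25 ≈ 0.36000)
A = -729/625 (A = -9*(9/25)**2 = -9*81/625 = -729/625 ≈ -1.1664)
(A*35)*c = -729/625*35*2 = -5103/125*2 = -10206/125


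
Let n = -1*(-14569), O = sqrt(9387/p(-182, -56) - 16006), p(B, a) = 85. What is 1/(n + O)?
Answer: 1238365/18043090808 - I*sqrt(114845455)/18043090808 ≈ 6.8634e-5 - 5.9394e-7*I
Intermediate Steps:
O = I*sqrt(114845455)/85 (O = sqrt(9387/85 - 16006) = sqrt(-1351123/85) = I*sqrt(114845455)/85 ≈ 126.08*I)
n = 14569
1/(n + O) = 1/(14569 + I*sqrt(114845455)/85)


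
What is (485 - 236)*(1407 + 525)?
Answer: 481068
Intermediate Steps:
(485 - 236)*(1407 + 525) = 249*1932 = 481068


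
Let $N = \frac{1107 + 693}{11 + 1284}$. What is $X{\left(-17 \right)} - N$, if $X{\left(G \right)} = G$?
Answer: $- \frac{4763}{259} \approx -18.39$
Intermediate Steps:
$N = \frac{360}{259}$ ($N = \frac{1800}{1295} = 1800 \cdot \frac{1}{1295} = \frac{360}{259} \approx 1.39$)
$X{\left(-17 \right)} - N = -17 - \frac{360}{259} = - \frac{4763}{259}$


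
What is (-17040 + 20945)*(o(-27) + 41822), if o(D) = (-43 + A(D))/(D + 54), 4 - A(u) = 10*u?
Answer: 1470134875/9 ≈ 1.6335e+8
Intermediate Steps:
A(u) = 4 - 10*u
o(D) = (-39 - 10*D)/(54 + D) (o(D) = (-43 + (4 - 10*D))/(D + 54) = (-39 - 10*D)/(54 + D))
(-17040 + 20945)*(o(-27) + 41822) = (-17040 + 20945)*((-39 - 10*(-27))/(54 - 27) + 41822) = 3905*((-39 + 270)/27 + 41822) = 3905*((1/27)*231 + 41822) = 3905*(77/9 + 41822) = 3905*(376475/9) = 1470134875/9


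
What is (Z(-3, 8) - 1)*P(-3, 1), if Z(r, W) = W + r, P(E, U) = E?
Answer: -12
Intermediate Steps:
(Z(-3, 8) - 1)*P(-3, 1) = ((8 - 3) - 1)*(-3) = (5 - 1)*(-3) = 4*(-3) = -12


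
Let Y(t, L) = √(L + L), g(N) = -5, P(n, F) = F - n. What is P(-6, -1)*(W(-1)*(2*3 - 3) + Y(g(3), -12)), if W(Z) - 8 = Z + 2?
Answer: 135 + 10*I*√6 ≈ 135.0 + 24.495*I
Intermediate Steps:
W(Z) = 10 + Z (W(Z) = 8 + (Z + 2) = 8 + (2 + Z) = 10 + Z)
Y(t, L) = √2*√L (Y(t, L) = √(2*L) = √2*√L)
P(-6, -1)*(W(-1)*(2*3 - 3) + Y(g(3), -12)) = (-1 - 1*(-6))*((10 - 1)*(2*3 - 3) + √2*√(-12)) = (-1 + 6)*(9*(6 - 3) + √2*(2*I*√3)) = 5*(9*3 + 2*I*√6) = 5*(27 + 2*I*√6) = 135 + 10*I*√6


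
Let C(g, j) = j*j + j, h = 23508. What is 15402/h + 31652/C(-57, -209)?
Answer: 29450645/21290412 ≈ 1.3833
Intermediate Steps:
C(g, j) = j + j² (C(g, j) = j² + j = j + j²)
15402/h + 31652/C(-57, -209) = 15402/23508 + 31652/((-209*(1 - 209))) = 15402*(1/23508) + 31652/((-209*(-208))) = 2567/3918 + 31652/43472 = 2567/3918 + 31652*(1/43472) = 2567/3918 + 7913/10868 = 29450645/21290412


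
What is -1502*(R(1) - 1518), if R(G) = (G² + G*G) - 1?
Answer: 2278534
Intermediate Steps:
R(G) = -1 + 2*G² (R(G) = (G² + G²) - 1 = 2*G² - 1 = -1 + 2*G²)
-1502*(R(1) - 1518) = -1502*((-1 + 2*1²) - 1518) = -1502*((-1 + 2*1) - 1518) = -1502*((-1 + 2) - 1518) = -1502*(1 - 1518) = -1502*(-1517) = 2278534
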